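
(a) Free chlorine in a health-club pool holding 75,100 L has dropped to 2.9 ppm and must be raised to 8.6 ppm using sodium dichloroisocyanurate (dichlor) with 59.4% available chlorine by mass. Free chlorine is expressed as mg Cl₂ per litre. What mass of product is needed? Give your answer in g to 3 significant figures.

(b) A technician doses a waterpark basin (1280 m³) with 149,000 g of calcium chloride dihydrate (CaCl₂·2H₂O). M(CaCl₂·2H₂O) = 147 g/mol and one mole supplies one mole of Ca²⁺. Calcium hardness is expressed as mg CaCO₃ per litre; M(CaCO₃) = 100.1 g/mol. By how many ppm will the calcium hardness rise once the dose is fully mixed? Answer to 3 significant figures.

(a) 721 g; (b) 79.3 ppm

(a) Chlorine deficit: 8.6 − 2.9 = 5.7 ppm = 5.7 mg/L as Cl₂.
(a) Cl₂ equivalent needed: 5.7 mg/L × 75,100 L = 428,100 mg = 428.1 g.
(a) Product at 59.4% available chlorine: 428.1 / 0.594 = 720.7 g.

(b) Volume: 1280 m³ = 1,280,000 L.
(b) Moles of Ca²⁺: 149,000 g ÷ 147 g/mol = 1014 mol.
(b) As CaCO₃: 1014 mol × 100.1 g/mol = 101,500 g.
(b) Rise: 101,500 g / 1,280,000 L × 1000 = 79.27 mg/L.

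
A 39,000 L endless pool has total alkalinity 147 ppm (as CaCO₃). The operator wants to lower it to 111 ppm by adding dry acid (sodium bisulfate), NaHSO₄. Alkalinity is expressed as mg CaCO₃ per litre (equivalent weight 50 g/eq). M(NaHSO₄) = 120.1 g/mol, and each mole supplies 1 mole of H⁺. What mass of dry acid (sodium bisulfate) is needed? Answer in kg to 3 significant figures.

3.37 kg

Alkalinity to neutralize: (147 − 111) = 36 mg/L as CaCO₃ × 39,000 L = 1404 g as CaCO₃.
Equivalents of H⁺ required: 1404 ÷ 50 g/eq = 28.08 eq = 28.08 mol NaHSO₄.
Mass of NaHSO₄: 28.08 × 120.1 = 3372 g.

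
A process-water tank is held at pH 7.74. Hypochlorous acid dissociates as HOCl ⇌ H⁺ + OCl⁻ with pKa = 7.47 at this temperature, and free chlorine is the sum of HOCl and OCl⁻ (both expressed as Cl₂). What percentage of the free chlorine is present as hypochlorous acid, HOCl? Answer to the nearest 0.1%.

[OCl⁻]/[HOCl] = 10^(pH − pKa) = 10^(7.74 − 7.47) = 10^0.27 = 1.862.
Fraction as HOCl = 1 / (1 + 1.862) = 0.3494.

34.9%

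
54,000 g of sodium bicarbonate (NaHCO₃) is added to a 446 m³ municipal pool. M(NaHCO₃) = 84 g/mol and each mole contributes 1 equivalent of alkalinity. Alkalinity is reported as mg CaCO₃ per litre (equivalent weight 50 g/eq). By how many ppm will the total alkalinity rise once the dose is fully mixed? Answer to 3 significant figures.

72.1 ppm

Volume: 446 m³ = 446,000 L.
Moles of NaHCO₃: 54,000 g ÷ 84 g/mol = 642.9 mol → 642.9 eq of alkalinity.
As CaCO₃: 642.9 eq × 50 g/eq = 32,140 g.
Rise: 32,140 g / 446,000 L × 1000 = 72.07 mg/L.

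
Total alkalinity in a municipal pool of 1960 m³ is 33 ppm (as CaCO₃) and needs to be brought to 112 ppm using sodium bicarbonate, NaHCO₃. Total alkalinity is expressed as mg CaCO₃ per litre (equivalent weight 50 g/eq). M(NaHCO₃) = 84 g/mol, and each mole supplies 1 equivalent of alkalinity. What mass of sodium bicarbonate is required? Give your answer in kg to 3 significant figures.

Volume: 1960 m³ = 1,960,000 L.
Alkalinity to add: (112 − 33) = 79 mg/L as CaCO₃ × 1,960,000 L = 154,800 g as CaCO₃.
Equivalents: 154,800 g ÷ 50 g/eq = 3097 eq.
NaHCO₃ supplies 1 eq per mole → 3097 mol.
Mass: 3097 mol × 84 g/mol = 260,100 g.

260 kg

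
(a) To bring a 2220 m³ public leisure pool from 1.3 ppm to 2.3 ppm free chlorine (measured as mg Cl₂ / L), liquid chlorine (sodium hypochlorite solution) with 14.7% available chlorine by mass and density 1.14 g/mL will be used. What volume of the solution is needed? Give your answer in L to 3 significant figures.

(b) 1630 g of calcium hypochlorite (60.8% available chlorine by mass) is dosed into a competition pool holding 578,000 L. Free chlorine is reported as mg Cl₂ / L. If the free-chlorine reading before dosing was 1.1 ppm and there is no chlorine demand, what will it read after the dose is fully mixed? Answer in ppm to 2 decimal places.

(a) Volume: 2220 m³ = 2,220,000 L.
(a) Chlorine deficit: 2.3 − 1.3 = 1 ppm = 1 mg/L as Cl₂.
(a) Cl₂ equivalent needed: 1 mg/L × 2,220,000 L = 2,220,000 mg = 2220 g.
(a) Product at 14.7% available chlorine: 2220 / 0.147 = 15,100 g.
(a) Volume at density 1.14 g/mL: 15,100 g ÷ 1.14 g/mL = 13,250 mL.

(b) Available chlorine delivered: 1630 g × 0.608 = 991 g as Cl₂.
(b) Concentration rise: 991 g / 578,000 L = 1.715 mg/L = 1.71 ppm.
(b) Final FC: 1.1 + 1.71 = 2.81 ppm.

(a) 13.2 L; (b) 2.81 ppm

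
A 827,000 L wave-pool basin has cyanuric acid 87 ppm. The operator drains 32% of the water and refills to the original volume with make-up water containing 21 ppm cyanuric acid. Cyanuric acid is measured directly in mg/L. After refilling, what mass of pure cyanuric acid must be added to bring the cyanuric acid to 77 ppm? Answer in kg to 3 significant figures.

9.20 kg

After draining 32% and refilling: 87 × 0.68 + 21 × 0.32 = 65.88 ppm.
Deficit to target: 77 − 65.88 = 11.12 mg/L.
Mass: 11.12 mg/L × 827,000 L = 9196 g cyanuric acid.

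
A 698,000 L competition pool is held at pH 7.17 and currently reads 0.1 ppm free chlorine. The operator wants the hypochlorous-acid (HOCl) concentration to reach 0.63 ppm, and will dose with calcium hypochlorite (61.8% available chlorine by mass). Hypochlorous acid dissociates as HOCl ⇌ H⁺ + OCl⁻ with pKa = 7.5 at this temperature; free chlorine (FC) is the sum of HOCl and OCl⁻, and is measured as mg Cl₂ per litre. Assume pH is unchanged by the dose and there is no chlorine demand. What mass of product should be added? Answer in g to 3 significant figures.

931 g

[OCl⁻]/[HOCl] = 10^(pH − pKa) = 10^(7.17 − 7.5) = 0.4677; fraction as HOCl = 1/(1 + 0.4677) = 0.6813.
Free chlorine required for 0.63 ppm HOCl: 0.63 / 0.6813 = 0.9247 ppm.
FC to add: 0.9247 − 0.1 = 0.8247 mg/L as Cl₂.
Cl₂ equivalent: 0.8247 mg/L × 698,000 L = 575.6 g.
Product at 61.8% available Cl: 575.6 / 0.618 = 931.4 g.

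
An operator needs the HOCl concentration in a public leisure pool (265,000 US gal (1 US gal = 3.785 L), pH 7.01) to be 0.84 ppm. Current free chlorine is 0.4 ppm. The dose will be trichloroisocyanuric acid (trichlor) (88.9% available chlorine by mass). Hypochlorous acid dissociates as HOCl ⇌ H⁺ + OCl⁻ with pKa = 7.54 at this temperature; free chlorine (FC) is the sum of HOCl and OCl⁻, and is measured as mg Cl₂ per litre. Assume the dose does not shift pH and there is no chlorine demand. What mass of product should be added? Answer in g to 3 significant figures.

Volume: 265,000 US gal × 3.785 L/gal = 1,003,025 L.
[OCl⁻]/[HOCl] = 10^(pH − pKa) = 10^(7.01 − 7.54) = 0.2951; fraction as HOCl = 1/(1 + 0.2951) = 0.7721.
Free chlorine required for 0.84 ppm HOCl: 0.84 / 0.7721 = 1.088 ppm.
FC to add: 1.088 − 0.4 = 0.6879 mg/L as Cl₂.
Cl₂ equivalent: 0.6879 mg/L × 1,003,025 L = 690 g.
Product at 88.9% available Cl: 690 / 0.889 = 776.1 g.

776 g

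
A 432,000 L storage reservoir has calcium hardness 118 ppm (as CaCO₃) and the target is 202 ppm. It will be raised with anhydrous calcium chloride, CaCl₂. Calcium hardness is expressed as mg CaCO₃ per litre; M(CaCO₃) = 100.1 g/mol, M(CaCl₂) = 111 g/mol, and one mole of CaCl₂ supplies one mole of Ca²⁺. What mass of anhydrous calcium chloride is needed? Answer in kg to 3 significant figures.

40.2 kg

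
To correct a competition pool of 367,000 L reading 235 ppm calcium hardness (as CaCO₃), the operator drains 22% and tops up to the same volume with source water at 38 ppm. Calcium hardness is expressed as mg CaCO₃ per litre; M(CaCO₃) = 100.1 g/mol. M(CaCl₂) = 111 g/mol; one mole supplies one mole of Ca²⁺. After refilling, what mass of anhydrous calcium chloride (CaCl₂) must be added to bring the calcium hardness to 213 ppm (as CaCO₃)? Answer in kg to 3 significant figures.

8.68 kg

After draining 22% and refilling: 235 × 0.78 + 38 × 0.22 = 191.66 ppm.
Deficit to target: 213 − 191.66 = 21.34 mg/L.
As CaCO₃: 21.34 mg/L × 367,000 L = 7832 g; ÷ 100.1 = 78.24 mol Ca²⁺.
Mass: 78.24 × 111 = 8685 g.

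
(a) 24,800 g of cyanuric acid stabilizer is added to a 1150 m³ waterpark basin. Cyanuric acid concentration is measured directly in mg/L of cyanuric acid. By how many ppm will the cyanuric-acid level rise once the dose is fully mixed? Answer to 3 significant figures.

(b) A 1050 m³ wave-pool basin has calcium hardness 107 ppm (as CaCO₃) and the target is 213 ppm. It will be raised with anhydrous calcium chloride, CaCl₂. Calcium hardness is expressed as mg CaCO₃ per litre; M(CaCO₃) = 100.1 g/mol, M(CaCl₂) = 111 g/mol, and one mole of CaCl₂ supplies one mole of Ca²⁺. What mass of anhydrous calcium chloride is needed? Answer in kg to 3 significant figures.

(a) 21.6 ppm; (b) 123 kg

(a) Volume: 1150 m³ = 1,150,000 L.
(a) Rise: 24,800 g / 1,150,000 L × 1000 = 21.57 mg/L.

(b) Volume: 1050 m³ = 1,050,000 L.
(b) Hardness to add: (213 − 107) = 106 mg/L as CaCO₃ × 1,050,000 L = 111,300 g as CaCO₃.
(b) Moles of Ca²⁺ (1 mol Ca²⁺ ≡ 1 mol CaCO₃): 111,300 / 100.1 g/mol = 1112 mol.
(b) Mass of CaCl₂: 1112 × 111 = 123,400 g.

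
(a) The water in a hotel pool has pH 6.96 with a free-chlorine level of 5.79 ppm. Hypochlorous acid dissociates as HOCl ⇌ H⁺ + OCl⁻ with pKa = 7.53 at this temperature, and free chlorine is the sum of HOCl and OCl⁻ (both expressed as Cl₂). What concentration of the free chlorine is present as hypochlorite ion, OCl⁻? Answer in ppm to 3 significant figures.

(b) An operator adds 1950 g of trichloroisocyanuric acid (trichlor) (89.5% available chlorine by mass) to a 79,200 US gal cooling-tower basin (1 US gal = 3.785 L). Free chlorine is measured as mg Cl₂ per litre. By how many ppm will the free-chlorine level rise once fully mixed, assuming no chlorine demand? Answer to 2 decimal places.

(a) 1.23 ppm; (b) 5.82 ppm

(a) [OCl⁻]/[HOCl] = 10^(pH − pKa) = 10^(6.96 − 7.53) = 10^-0.57 = 0.2692.
(a) Fraction as HOCl = 1 / (1 + 0.2692) = 0.7879.
(a) OCl⁻ = (1 − 0.7879) × 5.79 ppm = 1.228 ppm.

(b) Volume: 79,200 US gal × 3.785 L/gal = 299,772 L.
(b) Available chlorine delivered: 1950 g × 0.895 = 1745 g as Cl₂.
(b) Concentration rise: 1745 g / 299,772 L = 5.822 mg/L = 5.82 ppm.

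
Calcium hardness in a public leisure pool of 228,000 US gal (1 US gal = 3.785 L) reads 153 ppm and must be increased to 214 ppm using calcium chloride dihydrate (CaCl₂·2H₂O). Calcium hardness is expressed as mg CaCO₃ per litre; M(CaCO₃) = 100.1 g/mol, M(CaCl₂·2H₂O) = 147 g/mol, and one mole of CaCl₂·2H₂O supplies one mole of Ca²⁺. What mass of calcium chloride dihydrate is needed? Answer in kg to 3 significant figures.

77.3 kg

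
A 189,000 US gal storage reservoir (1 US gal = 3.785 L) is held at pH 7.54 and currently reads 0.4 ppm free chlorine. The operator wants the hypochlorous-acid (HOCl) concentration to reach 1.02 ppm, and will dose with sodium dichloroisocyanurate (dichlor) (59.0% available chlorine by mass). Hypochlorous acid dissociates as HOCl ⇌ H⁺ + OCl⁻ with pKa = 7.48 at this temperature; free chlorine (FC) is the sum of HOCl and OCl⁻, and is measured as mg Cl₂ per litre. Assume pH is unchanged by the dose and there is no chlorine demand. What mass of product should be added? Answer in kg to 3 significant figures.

Volume: 189,000 US gal × 3.785 L/gal = 715,365 L.
[OCl⁻]/[HOCl] = 10^(pH − pKa) = 10^(7.54 − 7.48) = 1.148; fraction as HOCl = 1/(1 + 1.148) = 0.4655.
Free chlorine required for 1.02 ppm HOCl: 1.02 / 0.4655 = 2.191 ppm.
FC to add: 2.191 − 0.4 = 1.791 mg/L as Cl₂.
Cl₂ equivalent: 1.791 mg/L × 715,365 L = 1281 g.
Product at 59.0% available Cl: 1281 / 0.59 = 2172 g.

2.17 kg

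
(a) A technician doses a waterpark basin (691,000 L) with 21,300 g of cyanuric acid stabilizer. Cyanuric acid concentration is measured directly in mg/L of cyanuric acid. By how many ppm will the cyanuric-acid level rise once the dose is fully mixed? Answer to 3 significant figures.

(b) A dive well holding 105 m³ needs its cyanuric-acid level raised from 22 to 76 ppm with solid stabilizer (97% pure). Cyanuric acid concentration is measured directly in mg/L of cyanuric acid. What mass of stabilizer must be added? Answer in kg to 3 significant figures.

(a) 30.8 ppm; (b) 5.85 kg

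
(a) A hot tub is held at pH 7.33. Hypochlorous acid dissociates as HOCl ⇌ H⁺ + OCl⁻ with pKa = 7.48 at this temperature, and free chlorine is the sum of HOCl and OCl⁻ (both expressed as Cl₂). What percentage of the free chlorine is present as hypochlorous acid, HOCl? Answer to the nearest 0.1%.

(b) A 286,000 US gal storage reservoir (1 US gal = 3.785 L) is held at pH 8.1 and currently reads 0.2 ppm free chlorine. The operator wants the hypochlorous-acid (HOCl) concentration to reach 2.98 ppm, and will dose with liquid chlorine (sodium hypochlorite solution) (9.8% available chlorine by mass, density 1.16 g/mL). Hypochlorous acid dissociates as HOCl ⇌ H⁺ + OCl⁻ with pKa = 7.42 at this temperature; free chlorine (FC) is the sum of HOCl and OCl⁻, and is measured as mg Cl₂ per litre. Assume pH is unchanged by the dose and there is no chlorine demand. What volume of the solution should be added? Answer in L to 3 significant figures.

(a) [OCl⁻]/[HOCl] = 10^(pH − pKa) = 10^(7.33 − 7.48) = 10^-0.15 = 0.7079.
(a) Fraction as HOCl = 1 / (1 + 0.7079) = 0.5855.

(b) Volume: 286,000 US gal × 3.785 L/gal = 1,082,510 L.
(b) [OCl⁻]/[HOCl] = 10^(pH − pKa) = 10^(8.1 − 7.42) = 4.786; fraction as HOCl = 1/(1 + 4.786) = 0.1728.
(b) Free chlorine required for 2.98 ppm HOCl: 2.98 / 0.1728 = 17.24 ppm.
(b) FC to add: 17.24 − 0.2 = 17.04 mg/L as Cl₂.
(b) Cl₂ equivalent: 17.04 mg/L × 1,082,510 L = 18,450 g.
(b) Product at 9.8% available Cl: 18,450 / 0.098 = 188,300 g.
(b) Volume: 188,300 g ÷ 1.16 g/mL = 162,300 mL.

(a) 58.5%; (b) 162 L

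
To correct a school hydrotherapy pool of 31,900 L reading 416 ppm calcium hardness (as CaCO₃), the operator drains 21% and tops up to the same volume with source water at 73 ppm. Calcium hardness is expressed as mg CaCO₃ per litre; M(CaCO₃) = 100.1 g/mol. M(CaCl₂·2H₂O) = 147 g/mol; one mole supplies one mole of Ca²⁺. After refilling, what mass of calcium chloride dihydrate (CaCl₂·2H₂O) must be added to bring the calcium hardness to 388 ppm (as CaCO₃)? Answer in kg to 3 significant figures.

After draining 21% and refilling: 416 × 0.79 + 73 × 0.21 = 343.97 ppm.
Deficit to target: 388 − 343.97 = 44.03 mg/L.
As CaCO₃: 44.03 mg/L × 31,900 L = 1405 g; ÷ 100.1 = 14.03 mol Ca²⁺.
Mass: 14.03 × 147 = 2063 g.

2.06 kg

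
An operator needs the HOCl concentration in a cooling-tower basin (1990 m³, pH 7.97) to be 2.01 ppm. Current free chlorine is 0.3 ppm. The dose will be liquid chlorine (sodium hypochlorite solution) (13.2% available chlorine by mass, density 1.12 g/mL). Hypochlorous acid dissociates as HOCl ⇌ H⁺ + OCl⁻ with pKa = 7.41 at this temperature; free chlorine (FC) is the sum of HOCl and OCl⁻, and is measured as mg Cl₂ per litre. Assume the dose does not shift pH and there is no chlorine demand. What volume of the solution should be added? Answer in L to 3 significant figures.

Volume: 1990 m³ = 1,990,000 L.
[OCl⁻]/[HOCl] = 10^(pH − pKa) = 10^(7.97 − 7.41) = 3.631; fraction as HOCl = 1/(1 + 3.631) = 0.2159.
Free chlorine required for 2.01 ppm HOCl: 2.01 / 0.2159 = 9.308 ppm.
FC to add: 9.308 − 0.3 = 9.008 mg/L as Cl₂.
Cl₂ equivalent: 9.008 mg/L × 1,990,000 L = 17,930 g.
Product at 13.2% available Cl: 17,930 / 0.132 = 135,800 g.
Volume: 135,800 g ÷ 1.12 g/mL = 121,300 mL.

121 L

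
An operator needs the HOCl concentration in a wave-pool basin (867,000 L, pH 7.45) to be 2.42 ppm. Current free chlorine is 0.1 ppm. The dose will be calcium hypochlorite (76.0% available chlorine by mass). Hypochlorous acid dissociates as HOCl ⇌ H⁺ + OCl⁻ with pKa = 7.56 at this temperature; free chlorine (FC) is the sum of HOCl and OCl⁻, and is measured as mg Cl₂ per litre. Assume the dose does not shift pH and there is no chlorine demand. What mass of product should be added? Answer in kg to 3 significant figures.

[OCl⁻]/[HOCl] = 10^(pH − pKa) = 10^(7.45 − 7.56) = 0.7762; fraction as HOCl = 1/(1 + 0.7762) = 0.563.
Free chlorine required for 2.42 ppm HOCl: 2.42 / 0.563 = 4.299 ppm.
FC to add: 4.299 − 0.1 = 4.199 mg/L as Cl₂.
Cl₂ equivalent: 4.199 mg/L × 867,000 L = 3640 g.
Product at 76.0% available Cl: 3640 / 0.76 = 4790 g.

4.79 kg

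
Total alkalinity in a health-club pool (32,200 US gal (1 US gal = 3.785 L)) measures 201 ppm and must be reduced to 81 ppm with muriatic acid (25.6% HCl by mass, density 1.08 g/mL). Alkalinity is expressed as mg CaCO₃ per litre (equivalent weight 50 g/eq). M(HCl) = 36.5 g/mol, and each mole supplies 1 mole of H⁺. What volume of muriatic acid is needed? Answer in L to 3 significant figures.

38.6 L

Volume: 32,200 US gal × 3.785 L/gal = 121,877 L.
Alkalinity to neutralize: (201 − 81) = 120 mg/L as CaCO₃ × 121,877 L = 14,630 g as CaCO₃.
Equivalents of H⁺ required: 14,630 ÷ 50 g/eq = 292.5 eq = 292.5 mol HCl.
Mass of HCl: 292.5 × 36.5 = 10,680 g.
Mass of 25.6% solution: 10,680 / 0.256 = 41,700 g.
Volume: 41,700 g ÷ 1.08 g/mL = 38,620 mL.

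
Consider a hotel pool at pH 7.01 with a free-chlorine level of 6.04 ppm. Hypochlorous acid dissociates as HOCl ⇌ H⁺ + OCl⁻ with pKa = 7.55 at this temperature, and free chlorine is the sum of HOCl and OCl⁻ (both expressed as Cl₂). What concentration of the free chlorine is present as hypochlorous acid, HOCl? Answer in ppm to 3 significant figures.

4.69 ppm

[OCl⁻]/[HOCl] = 10^(pH − pKa) = 10^(7.01 − 7.55) = 10^-0.54 = 0.2884.
Fraction as HOCl = 1 / (1 + 0.2884) = 0.7762.
HOCl = 0.7762 × 6.04 ppm = 4.688 ppm.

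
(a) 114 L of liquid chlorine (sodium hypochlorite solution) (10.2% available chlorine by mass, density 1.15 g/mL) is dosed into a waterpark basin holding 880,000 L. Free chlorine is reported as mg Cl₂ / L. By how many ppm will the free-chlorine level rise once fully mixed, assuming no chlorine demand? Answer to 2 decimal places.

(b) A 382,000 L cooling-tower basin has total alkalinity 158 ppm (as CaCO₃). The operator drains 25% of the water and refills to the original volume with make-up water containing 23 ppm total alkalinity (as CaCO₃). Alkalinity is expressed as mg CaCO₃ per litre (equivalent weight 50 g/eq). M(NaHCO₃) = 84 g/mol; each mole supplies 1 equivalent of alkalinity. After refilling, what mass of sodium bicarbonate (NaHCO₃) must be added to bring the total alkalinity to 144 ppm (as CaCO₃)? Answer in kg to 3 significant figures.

(a) Mass of solution: 114 L × 1000 mL/L × 1.15 g/mL = 131,100 g.
(a) Available chlorine delivered: 131,100 g × 0.102 = 13,370 g as Cl₂.
(a) Concentration rise: 13,370 g / 880,000 L = 15.2 mg/L = 15.20 ppm.

(b) After draining 25% and refilling: 158 × 0.75 + 23 × 0.25 = 124.25 ppm.
(b) Deficit to target: 144 − 124.25 = 19.75 mg/L.
(b) As CaCO₃: 19.75 mg/L × 382,000 L = 7544 g; ÷ 50 g/eq ÷ 1 = 150.9 mol NaHCO₃.
(b) Mass: 150.9 × 84 = 12,670 g.

(a) 15.20 ppm; (b) 12.7 kg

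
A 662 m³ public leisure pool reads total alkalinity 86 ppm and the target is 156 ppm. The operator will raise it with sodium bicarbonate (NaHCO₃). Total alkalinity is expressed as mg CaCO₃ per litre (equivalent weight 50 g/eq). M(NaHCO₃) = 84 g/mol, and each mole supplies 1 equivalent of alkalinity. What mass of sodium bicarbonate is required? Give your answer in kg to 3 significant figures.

Volume: 662 m³ = 662,000 L.
Alkalinity to add: (156 − 86) = 70 mg/L as CaCO₃ × 662,000 L = 46,340 g as CaCO₃.
Equivalents: 46,340 g ÷ 50 g/eq = 926.8 eq.
NaHCO₃ supplies 1 eq per mole → 926.8 mol.
Mass: 926.8 mol × 84 g/mol = 77,850 g.

77.9 kg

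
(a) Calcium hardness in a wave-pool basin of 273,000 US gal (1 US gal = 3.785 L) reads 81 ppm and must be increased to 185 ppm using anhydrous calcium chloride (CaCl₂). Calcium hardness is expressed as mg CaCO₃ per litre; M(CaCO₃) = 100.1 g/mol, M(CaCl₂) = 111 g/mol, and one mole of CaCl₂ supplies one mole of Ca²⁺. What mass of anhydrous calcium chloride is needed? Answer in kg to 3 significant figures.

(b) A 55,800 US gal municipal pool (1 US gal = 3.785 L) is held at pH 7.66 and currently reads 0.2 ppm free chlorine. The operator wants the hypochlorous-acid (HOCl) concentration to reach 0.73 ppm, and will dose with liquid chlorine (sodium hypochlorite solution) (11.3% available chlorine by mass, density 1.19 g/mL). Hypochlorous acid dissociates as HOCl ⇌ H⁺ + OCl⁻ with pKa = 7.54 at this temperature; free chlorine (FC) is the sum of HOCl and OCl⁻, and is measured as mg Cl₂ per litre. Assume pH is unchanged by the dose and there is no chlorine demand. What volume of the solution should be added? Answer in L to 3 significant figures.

(a) Volume: 273,000 US gal × 3.785 L/gal = 1,033,305 L.
(a) Hardness to add: (185 − 81) = 104 mg/L as CaCO₃ × 1,033,305 L = 107,500 g as CaCO₃.
(a) Moles of Ca²⁺ (1 mol Ca²⁺ ≡ 1 mol CaCO₃): 107,500 / 100.1 g/mol = 1074 mol.
(a) Mass of CaCl₂: 1074 × 111 = 119,200 g.

(b) Volume: 55,800 US gal × 3.785 L/gal = 211,203 L.
(b) [OCl⁻]/[HOCl] = 10^(pH − pKa) = 10^(7.66 − 7.54) = 1.318; fraction as HOCl = 1/(1 + 1.318) = 0.4314.
(b) Free chlorine required for 0.73 ppm HOCl: 0.73 / 0.4314 = 1.692 ppm.
(b) FC to add: 1.692 − 0.2 = 1.492 mg/L as Cl₂.
(b) Cl₂ equivalent: 1.492 mg/L × 211,203 L = 315.2 g.
(b) Product at 11.3% available Cl: 315.2 / 0.113 = 2789 g.
(b) Volume: 2789 g ÷ 1.19 g/mL = 2344 mL.

(a) 119 kg; (b) 2.34 L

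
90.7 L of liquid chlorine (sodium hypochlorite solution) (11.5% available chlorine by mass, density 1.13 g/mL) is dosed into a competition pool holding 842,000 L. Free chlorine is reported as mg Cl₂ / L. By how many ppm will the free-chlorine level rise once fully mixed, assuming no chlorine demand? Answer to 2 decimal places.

Mass of solution: 90.7 L × 1000 mL/L × 1.13 g/mL = 102,500 g.
Available chlorine delivered: 102,500 g × 0.115 = 11,790 g as Cl₂.
Concentration rise: 11,790 g / 842,000 L = 14 mg/L = 14.00 ppm.

14.00 ppm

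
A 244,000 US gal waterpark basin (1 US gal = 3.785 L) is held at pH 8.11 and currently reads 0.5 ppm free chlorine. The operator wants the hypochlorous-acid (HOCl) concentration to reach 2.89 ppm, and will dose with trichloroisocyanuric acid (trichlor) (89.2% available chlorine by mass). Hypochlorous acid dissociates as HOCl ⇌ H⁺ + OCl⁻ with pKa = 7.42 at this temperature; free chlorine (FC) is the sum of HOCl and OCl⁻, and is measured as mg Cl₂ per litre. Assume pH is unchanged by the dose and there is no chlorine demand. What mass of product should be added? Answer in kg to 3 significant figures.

17.1 kg

Volume: 244,000 US gal × 3.785 L/gal = 923,540 L.
[OCl⁻]/[HOCl] = 10^(pH − pKa) = 10^(8.11 − 7.42) = 4.898; fraction as HOCl = 1/(1 + 4.898) = 0.1696.
Free chlorine required for 2.89 ppm HOCl: 2.89 / 0.1696 = 17.04 ppm.
FC to add: 17.04 − 0.5 = 16.54 mg/L as Cl₂.
Cl₂ equivalent: 16.54 mg/L × 923,540 L = 15,280 g.
Product at 89.2% available Cl: 15,280 / 0.892 = 17,130 g.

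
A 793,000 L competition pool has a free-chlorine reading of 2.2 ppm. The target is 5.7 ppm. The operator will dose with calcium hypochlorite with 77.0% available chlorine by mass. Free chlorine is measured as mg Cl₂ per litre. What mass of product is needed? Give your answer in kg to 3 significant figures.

Chlorine deficit: 5.7 − 2.2 = 3.5 ppm = 3.5 mg/L as Cl₂.
Cl₂ equivalent needed: 3.5 mg/L × 793,000 L = 2,776,000 mg = 2776 g.
Product at 77.0% available chlorine: 2776 / 0.77 = 3605 g.

3.60 kg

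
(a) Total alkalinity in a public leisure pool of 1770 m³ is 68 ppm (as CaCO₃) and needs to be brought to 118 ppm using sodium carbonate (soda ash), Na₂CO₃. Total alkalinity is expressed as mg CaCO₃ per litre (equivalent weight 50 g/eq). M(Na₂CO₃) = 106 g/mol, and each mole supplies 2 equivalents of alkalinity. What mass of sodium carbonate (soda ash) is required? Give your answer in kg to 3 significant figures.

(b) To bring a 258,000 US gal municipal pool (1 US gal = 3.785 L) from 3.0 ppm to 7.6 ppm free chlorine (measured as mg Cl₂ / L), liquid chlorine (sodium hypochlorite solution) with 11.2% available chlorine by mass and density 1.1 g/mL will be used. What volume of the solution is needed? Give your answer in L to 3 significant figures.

(a) 93.8 kg; (b) 36.5 L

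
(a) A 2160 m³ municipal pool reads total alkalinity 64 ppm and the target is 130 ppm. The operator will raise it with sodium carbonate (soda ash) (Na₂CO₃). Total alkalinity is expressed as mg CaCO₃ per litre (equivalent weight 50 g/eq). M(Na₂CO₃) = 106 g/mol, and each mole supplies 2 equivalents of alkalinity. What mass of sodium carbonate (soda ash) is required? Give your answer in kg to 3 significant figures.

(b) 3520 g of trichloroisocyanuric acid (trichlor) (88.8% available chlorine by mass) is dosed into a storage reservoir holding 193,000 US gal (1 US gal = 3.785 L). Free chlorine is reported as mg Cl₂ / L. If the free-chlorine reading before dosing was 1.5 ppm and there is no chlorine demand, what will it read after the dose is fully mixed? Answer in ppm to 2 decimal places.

(a) 151 kg; (b) 5.78 ppm

(a) Volume: 2160 m³ = 2,160,000 L.
(a) Alkalinity to add: (130 − 64) = 66 mg/L as CaCO₃ × 2,160,000 L = 142,600 g as CaCO₃.
(a) Equivalents: 142,600 g ÷ 50 g/eq = 2851 eq.
(a) Each mole of Na₂CO₃ supplies 2 eq, so 2851 / 2 = 1426 mol.
(a) Mass: 1426 mol × 106 g/mol = 151,100 g.

(b) Volume: 193,000 US gal × 3.785 L/gal = 730,505 L.
(b) Available chlorine delivered: 3520 g × 0.888 = 3126 g as Cl₂.
(b) Concentration rise: 3126 g / 730,505 L = 4.279 mg/L = 4.28 ppm.
(b) Final FC: 1.5 + 4.28 = 5.78 ppm.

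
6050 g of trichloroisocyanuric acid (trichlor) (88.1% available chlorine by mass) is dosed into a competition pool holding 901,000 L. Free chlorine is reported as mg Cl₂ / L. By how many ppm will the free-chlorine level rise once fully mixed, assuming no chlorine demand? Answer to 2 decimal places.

5.92 ppm

Available chlorine delivered: 6050 g × 0.881 = 5330 g as Cl₂.
Concentration rise: 5330 g / 901,000 L = 5.916 mg/L = 5.92 ppm.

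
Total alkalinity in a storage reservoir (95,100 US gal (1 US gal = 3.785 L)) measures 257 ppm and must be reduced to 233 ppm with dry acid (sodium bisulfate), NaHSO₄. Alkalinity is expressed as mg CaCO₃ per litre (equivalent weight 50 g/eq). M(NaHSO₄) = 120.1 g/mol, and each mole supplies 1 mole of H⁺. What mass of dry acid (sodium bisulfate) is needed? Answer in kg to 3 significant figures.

Volume: 95,100 US gal × 3.785 L/gal = 359,954 L.
Alkalinity to neutralize: (257 − 233) = 24 mg/L as CaCO₃ × 359,954 L = 8639 g as CaCO₃.
Equivalents of H⁺ required: 8639 ÷ 50 g/eq = 172.8 eq = 172.8 mol NaHSO₄.
Mass of NaHSO₄: 172.8 × 120.1 = 20,750 g.

20.8 kg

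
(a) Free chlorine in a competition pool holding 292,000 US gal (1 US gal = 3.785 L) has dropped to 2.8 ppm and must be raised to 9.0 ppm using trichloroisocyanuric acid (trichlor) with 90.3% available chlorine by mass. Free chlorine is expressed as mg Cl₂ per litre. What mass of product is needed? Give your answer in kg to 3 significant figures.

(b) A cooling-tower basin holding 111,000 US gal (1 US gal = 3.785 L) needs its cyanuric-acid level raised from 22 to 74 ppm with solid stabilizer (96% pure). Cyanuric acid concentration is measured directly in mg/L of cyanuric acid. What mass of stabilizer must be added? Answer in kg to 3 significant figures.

(a) 7.59 kg; (b) 22.8 kg

(a) Volume: 292,000 US gal × 3.785 L/gal = 1,105,220 L.
(a) Chlorine deficit: 9.0 − 2.8 = 6.2 ppm = 6.2 mg/L as Cl₂.
(a) Cl₂ equivalent needed: 6.2 mg/L × 1,105,220 L = 6,852,000 mg = 6852 g.
(a) Product at 90.3% available chlorine: 6852 / 0.903 = 7588 g.

(b) Volume: 111,000 US gal × 3.785 L/gal = 420,135 L.
(b) CYA to add: (74 − 22) = 52 mg/L × 420,135 L = 21,850 g cyanuric acid.
(b) At 96% purity: 21,850 / 0.96 = 22,760 g product.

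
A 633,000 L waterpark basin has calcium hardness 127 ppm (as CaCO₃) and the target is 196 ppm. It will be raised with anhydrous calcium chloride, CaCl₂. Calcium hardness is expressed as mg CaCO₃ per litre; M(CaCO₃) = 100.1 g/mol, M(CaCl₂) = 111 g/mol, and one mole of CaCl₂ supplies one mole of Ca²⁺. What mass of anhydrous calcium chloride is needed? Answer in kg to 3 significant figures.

Hardness to add: (196 − 127) = 69 mg/L as CaCO₃ × 633,000 L = 43,680 g as CaCO₃.
Moles of Ca²⁺ (1 mol Ca²⁺ ≡ 1 mol CaCO₃): 43,680 / 100.1 g/mol = 436.3 mol.
Mass of CaCl₂: 436.3 × 111 = 48,430 g.

48.4 kg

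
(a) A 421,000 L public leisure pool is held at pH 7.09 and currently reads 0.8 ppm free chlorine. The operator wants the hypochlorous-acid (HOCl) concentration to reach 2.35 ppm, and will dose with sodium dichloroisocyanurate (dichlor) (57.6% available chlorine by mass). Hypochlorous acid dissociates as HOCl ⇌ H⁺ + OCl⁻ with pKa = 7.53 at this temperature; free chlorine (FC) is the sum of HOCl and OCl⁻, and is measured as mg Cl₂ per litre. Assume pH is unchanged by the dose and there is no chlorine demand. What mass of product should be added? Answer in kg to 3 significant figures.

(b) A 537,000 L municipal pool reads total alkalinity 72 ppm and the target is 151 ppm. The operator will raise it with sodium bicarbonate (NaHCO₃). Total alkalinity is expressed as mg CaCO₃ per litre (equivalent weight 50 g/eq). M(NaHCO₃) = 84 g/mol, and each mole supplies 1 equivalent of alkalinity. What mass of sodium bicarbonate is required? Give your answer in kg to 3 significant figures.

(a) 1.76 kg; (b) 71.3 kg

(a) [OCl⁻]/[HOCl] = 10^(pH − pKa) = 10^(7.09 − 7.53) = 0.3631; fraction as HOCl = 1/(1 + 0.3631) = 0.7336.
(a) Free chlorine required for 2.35 ppm HOCl: 2.35 / 0.7336 = 3.203 ppm.
(a) FC to add: 3.203 − 0.8 = 2.403 mg/L as Cl₂.
(a) Cl₂ equivalent: 2.403 mg/L × 421,000 L = 1012 g.
(a) Product at 57.6% available Cl: 1012 / 0.576 = 1757 g.

(b) Alkalinity to add: (151 − 72) = 79 mg/L as CaCO₃ × 537,000 L = 42,420 g as CaCO₃.
(b) Equivalents: 42,420 g ÷ 50 g/eq = 848.5 eq.
(b) NaHCO₃ supplies 1 eq per mole → 848.5 mol.
(b) Mass: 848.5 mol × 84 g/mol = 71,270 g.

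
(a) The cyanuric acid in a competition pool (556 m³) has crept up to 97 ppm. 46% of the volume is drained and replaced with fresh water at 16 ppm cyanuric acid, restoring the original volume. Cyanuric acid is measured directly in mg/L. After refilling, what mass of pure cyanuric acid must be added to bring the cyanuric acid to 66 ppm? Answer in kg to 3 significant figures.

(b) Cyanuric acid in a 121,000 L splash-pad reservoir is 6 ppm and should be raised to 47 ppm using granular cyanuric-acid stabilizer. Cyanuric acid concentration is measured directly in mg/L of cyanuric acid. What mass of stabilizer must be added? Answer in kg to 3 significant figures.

(a) 3.48 kg; (b) 4.96 kg

(a) Volume: 556 m³ = 556,000 L.
(a) After draining 46% and refilling: 97 × 0.54 + 16 × 0.46 = 59.74 ppm.
(a) Deficit to target: 66 − 59.74 = 6.26 mg/L.
(a) Mass: 6.26 mg/L × 556,000 L = 3481 g cyanuric acid.

(b) CYA to add: (47 − 6) = 41 mg/L × 121,000 L = 4961 g cyanuric acid.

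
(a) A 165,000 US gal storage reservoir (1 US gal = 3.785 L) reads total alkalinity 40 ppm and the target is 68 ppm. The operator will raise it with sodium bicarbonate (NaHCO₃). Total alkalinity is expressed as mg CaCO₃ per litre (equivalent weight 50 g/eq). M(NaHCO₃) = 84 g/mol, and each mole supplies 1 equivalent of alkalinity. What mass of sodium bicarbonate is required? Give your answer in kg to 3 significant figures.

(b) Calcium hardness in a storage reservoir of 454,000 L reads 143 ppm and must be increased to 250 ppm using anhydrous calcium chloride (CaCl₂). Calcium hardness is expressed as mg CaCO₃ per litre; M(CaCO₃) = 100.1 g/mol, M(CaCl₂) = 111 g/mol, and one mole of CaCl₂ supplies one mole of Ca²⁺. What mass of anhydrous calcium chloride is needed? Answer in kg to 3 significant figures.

(a) 29.4 kg; (b) 53.9 kg

(a) Volume: 165,000 US gal × 3.785 L/gal = 624,525 L.
(a) Alkalinity to add: (68 − 40) = 28 mg/L as CaCO₃ × 624,525 L = 17,490 g as CaCO₃.
(a) Equivalents: 17,490 g ÷ 50 g/eq = 349.7 eq.
(a) NaHCO₃ supplies 1 eq per mole → 349.7 mol.
(a) Mass: 349.7 mol × 84 g/mol = 29,380 g.

(b) Hardness to add: (250 − 143) = 107 mg/L as CaCO₃ × 454,000 L = 48,580 g as CaCO₃.
(b) Moles of Ca²⁺ (1 mol Ca²⁺ ≡ 1 mol CaCO₃): 48,580 / 100.1 g/mol = 485.3 mol.
(b) Mass of CaCl₂: 485.3 × 111 = 53,870 g.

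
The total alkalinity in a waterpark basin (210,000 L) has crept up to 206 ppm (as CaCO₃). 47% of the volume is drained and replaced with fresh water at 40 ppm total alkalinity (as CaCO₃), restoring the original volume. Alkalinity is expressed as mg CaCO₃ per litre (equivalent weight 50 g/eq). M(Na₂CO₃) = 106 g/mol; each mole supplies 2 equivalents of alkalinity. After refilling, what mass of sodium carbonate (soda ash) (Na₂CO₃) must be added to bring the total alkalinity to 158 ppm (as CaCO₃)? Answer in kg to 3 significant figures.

6.68 kg

After draining 47% and refilling: 206 × 0.53 + 40 × 0.47 = 127.98 ppm.
Deficit to target: 158 − 127.98 = 30.02 mg/L.
As CaCO₃: 30.02 mg/L × 210,000 L = 6304 g; ÷ 50 g/eq ÷ 2 = 63.04 mol Na₂CO₃.
Mass: 63.04 × 106 = 6682 g.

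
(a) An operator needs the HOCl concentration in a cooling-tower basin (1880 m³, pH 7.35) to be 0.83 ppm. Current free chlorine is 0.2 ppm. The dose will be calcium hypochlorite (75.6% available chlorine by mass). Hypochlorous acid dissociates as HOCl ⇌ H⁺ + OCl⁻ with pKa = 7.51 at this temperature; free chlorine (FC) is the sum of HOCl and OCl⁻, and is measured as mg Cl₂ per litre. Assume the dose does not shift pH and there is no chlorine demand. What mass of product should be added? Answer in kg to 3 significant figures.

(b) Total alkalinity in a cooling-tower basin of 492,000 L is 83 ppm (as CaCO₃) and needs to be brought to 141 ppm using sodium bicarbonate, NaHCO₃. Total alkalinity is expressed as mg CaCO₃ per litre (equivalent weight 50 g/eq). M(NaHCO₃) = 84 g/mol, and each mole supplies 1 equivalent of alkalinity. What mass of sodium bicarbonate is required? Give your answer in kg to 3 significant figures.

(a) Volume: 1880 m³ = 1,880,000 L.
(a) [OCl⁻]/[HOCl] = 10^(pH − pKa) = 10^(7.35 − 7.51) = 0.6918; fraction as HOCl = 1/(1 + 0.6918) = 0.5911.
(a) Free chlorine required for 0.83 ppm HOCl: 0.83 / 0.5911 = 1.404 ppm.
(a) FC to add: 1.404 − 0.2 = 1.204 mg/L as Cl₂.
(a) Cl₂ equivalent: 1.204 mg/L × 1,880,000 L = 2264 g.
(a) Product at 75.6% available Cl: 2264 / 0.756 = 2995 g.

(b) Alkalinity to add: (141 − 83) = 58 mg/L as CaCO₃ × 492,000 L = 28,540 g as CaCO₃.
(b) Equivalents: 28,540 g ÷ 50 g/eq = 570.7 eq.
(b) NaHCO₃ supplies 1 eq per mole → 570.7 mol.
(b) Mass: 570.7 mol × 84 g/mol = 47,940 g.

(a) 2.99 kg; (b) 47.9 kg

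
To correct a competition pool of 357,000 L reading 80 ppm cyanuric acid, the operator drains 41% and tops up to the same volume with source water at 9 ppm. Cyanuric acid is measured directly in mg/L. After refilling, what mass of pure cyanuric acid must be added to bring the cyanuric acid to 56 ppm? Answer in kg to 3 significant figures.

1.82 kg

After draining 41% and refilling: 80 × 0.59 + 9 × 0.41 = 50.89 ppm.
Deficit to target: 56 − 50.89 = 5.11 mg/L.
Mass: 5.11 mg/L × 357,000 L = 1824 g cyanuric acid.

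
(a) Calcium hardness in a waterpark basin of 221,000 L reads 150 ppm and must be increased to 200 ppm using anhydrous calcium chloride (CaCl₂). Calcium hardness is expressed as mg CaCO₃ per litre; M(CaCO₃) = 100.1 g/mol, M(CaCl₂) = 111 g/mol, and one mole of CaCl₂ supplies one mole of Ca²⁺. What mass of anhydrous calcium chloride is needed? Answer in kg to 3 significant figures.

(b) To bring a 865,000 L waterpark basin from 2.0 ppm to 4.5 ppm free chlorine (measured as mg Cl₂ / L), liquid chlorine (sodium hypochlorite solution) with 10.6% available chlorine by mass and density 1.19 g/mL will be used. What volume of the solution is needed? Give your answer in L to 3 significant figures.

(a) Hardness to add: (200 − 150) = 50 mg/L as CaCO₃ × 221,000 L = 11,050 g as CaCO₃.
(a) Moles of Ca²⁺ (1 mol Ca²⁺ ≡ 1 mol CaCO₃): 11,050 / 100.1 g/mol = 110.4 mol.
(a) Mass of CaCl₂: 110.4 × 111 = 12,250 g.

(b) Chlorine deficit: 4.5 − 2.0 = 2.5 ppm = 2.5 mg/L as Cl₂.
(b) Cl₂ equivalent needed: 2.5 mg/L × 865,000 L = 2,162,000 mg = 2162 g.
(b) Product at 10.6% available chlorine: 2162 / 0.106 = 20,400 g.
(b) Volume at density 1.19 g/mL: 20,400 g ÷ 1.19 g/mL = 17,140 mL.

(a) 12.3 kg; (b) 17.1 L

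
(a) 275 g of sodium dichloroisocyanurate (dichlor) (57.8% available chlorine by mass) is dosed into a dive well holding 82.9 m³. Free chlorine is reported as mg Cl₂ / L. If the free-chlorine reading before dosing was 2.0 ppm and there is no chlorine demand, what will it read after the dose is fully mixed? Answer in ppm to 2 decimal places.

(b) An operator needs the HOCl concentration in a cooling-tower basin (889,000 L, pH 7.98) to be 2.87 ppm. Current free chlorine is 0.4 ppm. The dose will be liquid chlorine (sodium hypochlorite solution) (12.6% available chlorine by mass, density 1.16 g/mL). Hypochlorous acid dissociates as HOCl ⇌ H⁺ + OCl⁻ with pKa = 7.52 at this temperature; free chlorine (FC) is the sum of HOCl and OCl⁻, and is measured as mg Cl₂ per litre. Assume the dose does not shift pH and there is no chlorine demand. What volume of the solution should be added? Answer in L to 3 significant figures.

(a) 3.92 ppm; (b) 65.4 L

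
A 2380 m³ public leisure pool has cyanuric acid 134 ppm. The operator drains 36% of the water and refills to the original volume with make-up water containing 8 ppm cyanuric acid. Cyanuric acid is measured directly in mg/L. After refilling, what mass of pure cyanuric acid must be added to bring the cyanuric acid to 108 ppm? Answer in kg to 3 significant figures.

46.1 kg

Volume: 2380 m³ = 2,380,000 L.
After draining 36% and refilling: 134 × 0.64 + 8 × 0.36 = 88.64 ppm.
Deficit to target: 108 − 88.64 = 19.36 mg/L.
Mass: 19.36 mg/L × 2,380,000 L = 46,080 g cyanuric acid.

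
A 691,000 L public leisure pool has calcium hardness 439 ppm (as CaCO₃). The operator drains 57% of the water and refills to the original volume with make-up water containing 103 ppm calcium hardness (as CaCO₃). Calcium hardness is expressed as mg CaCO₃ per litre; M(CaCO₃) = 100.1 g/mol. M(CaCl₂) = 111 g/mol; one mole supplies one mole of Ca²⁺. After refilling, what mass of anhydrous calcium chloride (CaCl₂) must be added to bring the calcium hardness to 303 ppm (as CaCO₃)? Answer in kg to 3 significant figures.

42.5 kg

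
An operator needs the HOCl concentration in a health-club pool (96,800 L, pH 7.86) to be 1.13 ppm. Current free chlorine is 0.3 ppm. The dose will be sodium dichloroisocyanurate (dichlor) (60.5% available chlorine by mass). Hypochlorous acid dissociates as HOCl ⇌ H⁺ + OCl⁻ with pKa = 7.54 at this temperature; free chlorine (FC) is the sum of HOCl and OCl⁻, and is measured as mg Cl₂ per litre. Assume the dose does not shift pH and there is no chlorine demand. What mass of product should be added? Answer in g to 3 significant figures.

[OCl⁻]/[HOCl] = 10^(pH − pKa) = 10^(7.86 − 7.54) = 2.089; fraction as HOCl = 1/(1 + 2.089) = 0.3237.
Free chlorine required for 1.13 ppm HOCl: 1.13 / 0.3237 = 3.491 ppm.
FC to add: 3.491 − 0.3 = 3.191 mg/L as Cl₂.
Cl₂ equivalent: 3.191 mg/L × 96,800 L = 308.9 g.
Product at 60.5% available Cl: 308.9 / 0.605 = 510.5 g.

511 g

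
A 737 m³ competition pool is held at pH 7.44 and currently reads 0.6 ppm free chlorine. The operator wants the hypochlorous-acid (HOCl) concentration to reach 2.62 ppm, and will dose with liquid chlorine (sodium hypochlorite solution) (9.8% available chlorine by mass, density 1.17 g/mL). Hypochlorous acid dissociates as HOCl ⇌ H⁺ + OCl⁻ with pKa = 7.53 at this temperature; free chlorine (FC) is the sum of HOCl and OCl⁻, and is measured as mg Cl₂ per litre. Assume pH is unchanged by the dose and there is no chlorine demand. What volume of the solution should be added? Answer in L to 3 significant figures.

26.7 L

Volume: 737 m³ = 737,000 L.
[OCl⁻]/[HOCl] = 10^(pH − pKa) = 10^(7.44 − 7.53) = 0.8128; fraction as HOCl = 1/(1 + 0.8128) = 0.5516.
Free chlorine required for 2.62 ppm HOCl: 2.62 / 0.5516 = 4.75 ppm.
FC to add: 4.75 − 0.6 = 4.15 mg/L as Cl₂.
Cl₂ equivalent: 4.15 mg/L × 737,000 L = 3058 g.
Product at 9.8% available Cl: 3058 / 0.098 = 31,210 g.
Volume: 31,210 g ÷ 1.17 g/mL = 26,670 mL.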